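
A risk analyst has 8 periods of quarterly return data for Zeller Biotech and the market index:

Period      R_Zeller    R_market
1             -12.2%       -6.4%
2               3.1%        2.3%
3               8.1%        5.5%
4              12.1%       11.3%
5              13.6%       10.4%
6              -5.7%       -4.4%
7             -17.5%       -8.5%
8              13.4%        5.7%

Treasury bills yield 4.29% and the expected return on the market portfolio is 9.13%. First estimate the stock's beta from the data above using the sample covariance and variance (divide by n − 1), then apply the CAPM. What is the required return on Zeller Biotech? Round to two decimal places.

Mean R_i = (-12.2 + 3.1 + 8.1 + 12.1 + 13.6 − 5.7 − 17.5 + 13.4) / 8 = 1.8625%
Mean R_m = (-6.4 + 2.3 + 5.5 + 11.3 + 10.4 − 4.4 − 8.5 + 5.7) / 8 = 1.9875%
Σ(R_i − R̄_i)(R_m − R̄_m) = 628.5263  ⇒  Cov = 628.5263 / 7 = 89.7895
Σ(R_m − R̄_m)² = 404.8488  ⇒  Var(R_m) = 404.8488 / 7 = 57.8355
β = Cov / Var(R_m) = 89.7895 / 57.8355 = 1.5525
MRP = 9.13% − 4.29% = 4.84%
E(R) = R_f + β × MRP = 4.29% + 1.5525 × 4.84% = 11.80%

11.80%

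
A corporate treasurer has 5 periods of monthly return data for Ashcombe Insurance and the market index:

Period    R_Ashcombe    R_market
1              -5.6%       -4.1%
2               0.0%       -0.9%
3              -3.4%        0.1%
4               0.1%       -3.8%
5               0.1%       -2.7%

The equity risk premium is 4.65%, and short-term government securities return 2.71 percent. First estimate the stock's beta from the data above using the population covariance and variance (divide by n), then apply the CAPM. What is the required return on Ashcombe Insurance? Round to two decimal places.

Mean R_i = (-5.6 + 0.0 − 3.4 + 0.1 + 0.1) / 5 = -1.7600%
Mean R_m = (-4.1 − 0.9 + 0.1 − 3.8 − 2.7) / 5 = -2.2800%
Σ(R_i − R̄_i)(R_m − R̄_m) = 1.9060  ⇒  Cov = 1.9060 / 5 = 0.3812
Σ(R_m − R̄_m)² = 13.3680  ⇒  Var(R_m) = 13.3680 / 5 = 2.6736
β = Cov / Var(R_m) = 0.3812 / 2.6736 = 0.1426
E(R) = R_f + β × MRP = 2.71% + 0.1426 × 4.65% = 3.37%

3.37%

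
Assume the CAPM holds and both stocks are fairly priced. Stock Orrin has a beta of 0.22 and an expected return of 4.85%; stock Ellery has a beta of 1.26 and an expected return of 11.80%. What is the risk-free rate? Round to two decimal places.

Both satisfy E(R) = R_f + β·MRP, so the slope of the SML is
MRP = (11.80% − 4.85%) / (1.26 − 0.22) = 6.95% / 1.04 = 6.6827%
R_f = E(R_Orrin) − β_Orrin·MRP = 4.85% − 0.22 × 6.6827% = 3.3798%

3.38%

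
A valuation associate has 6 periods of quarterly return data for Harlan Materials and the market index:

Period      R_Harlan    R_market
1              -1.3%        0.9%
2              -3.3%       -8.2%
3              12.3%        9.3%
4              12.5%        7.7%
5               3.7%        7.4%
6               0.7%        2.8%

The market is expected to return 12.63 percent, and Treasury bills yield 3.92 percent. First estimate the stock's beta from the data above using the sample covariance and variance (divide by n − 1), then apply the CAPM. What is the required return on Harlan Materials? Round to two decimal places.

11.55%

Mean R_i = (-1.3 − 3.3 + 12.3 + 12.5 + 3.7 + 0.7) / 6 = 4.1000%
Mean R_m = (0.9 − 8.2 + 9.3 + 7.7 + 7.4 + 2.8) / 6 = 3.3167%
Σ(R_i − R̄_i)(R_m − R̄_m) = 184.2800  ⇒  Cov = 184.2800 / 5 = 36.8560
Σ(R_m − R̄_m)² = 210.4283  ⇒  Var(R_m) = 210.4283 / 5 = 42.0857
β = Cov / Var(R_m) = 36.8560 / 42.0857 = 0.8757
MRP = 12.63% − 3.92% = 8.71%
E(R) = R_f + β × MRP = 3.92% + 0.8757 × 8.71% = 11.55%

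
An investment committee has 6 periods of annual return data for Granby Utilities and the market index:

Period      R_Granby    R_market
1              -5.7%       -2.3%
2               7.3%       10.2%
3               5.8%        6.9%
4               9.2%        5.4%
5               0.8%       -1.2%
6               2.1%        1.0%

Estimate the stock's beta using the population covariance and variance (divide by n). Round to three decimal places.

0.931

Mean R_i = (-5.7 + 7.3 + 5.8 + 9.2 + 0.8 + 2.1) / 6 = 3.2500%
Mean R_m = (-2.3 + 10.2 + 6.9 + 5.4 − 1.2 + 1.0) / 6 = 3.3333%
Σ(R_i − R̄_i)(R_m − R̄_m) = 113.4100  ⇒  Cov = 113.4100 / 6 = 18.9017
Σ(R_m − R̄_m)² = 121.8733  ⇒  Var(R_m) = 121.8733 / 6 = 20.3122
β = Cov / Var(R_m) = 18.9017 / 20.3122 = 0.9306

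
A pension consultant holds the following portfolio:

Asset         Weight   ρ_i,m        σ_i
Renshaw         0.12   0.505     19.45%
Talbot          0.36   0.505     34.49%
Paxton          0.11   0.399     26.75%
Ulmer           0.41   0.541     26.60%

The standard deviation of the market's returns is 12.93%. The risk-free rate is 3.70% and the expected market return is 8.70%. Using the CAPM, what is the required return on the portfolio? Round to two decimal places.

9.32%

β_Renshaw = 0.505 × 19.45% / 12.93% = 0.7596
β_Talbot = 0.505 × 34.49% / 12.93% = 1.3471
β_Paxton = 0.399 × 26.75% / 12.93% = 0.8255
β_Ulmer = 0.541 × 26.60% / 12.93% = 1.1130
β_P = Σ w_i β_i = 0.12×0.7596 + 0.36×1.3471 + 0.11×0.8255 + 0.41×1.1130 = 1.1232
MRP = 8.70% − 3.70% = 5.00%
E(R_P) = R_f + β_P × MRP = 3.70% + 1.1232 × 5.00% = 9.32%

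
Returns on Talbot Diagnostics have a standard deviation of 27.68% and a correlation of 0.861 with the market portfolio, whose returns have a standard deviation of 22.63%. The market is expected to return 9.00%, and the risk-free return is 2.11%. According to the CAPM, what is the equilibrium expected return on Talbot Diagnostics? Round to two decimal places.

β = ρ × σ_i / σ_m = 0.861 × 27.68% / 22.63% = 1.0531
MRP = 9.00% − 2.11% = 6.89%
E(R) = 2.11% + 1.0531 × 6.89% = 9.37%

9.37%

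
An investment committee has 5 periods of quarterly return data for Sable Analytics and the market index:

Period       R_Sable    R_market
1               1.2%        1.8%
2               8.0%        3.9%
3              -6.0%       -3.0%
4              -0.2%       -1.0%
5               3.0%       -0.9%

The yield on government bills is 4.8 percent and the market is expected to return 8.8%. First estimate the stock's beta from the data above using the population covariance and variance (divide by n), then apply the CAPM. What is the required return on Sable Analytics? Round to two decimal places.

11.38%

Mean R_i = (1.2 + 8.0 − 6.0 − 0.2 + 3.0) / 5 = 1.2000%
Mean R_m = (1.8 + 3.9 − 3.0 − 1.0 − 0.9) / 5 = 0.1600%
Σ(R_i − R̄_i)(R_m − R̄_m) = 47.9000  ⇒  Cov = 47.9000 / 5 = 9.5800
Σ(R_m − R̄_m)² = 29.1320  ⇒  Var(R_m) = 29.1320 / 5 = 5.8264
β = Cov / Var(R_m) = 9.5800 / 5.8264 = 1.6442
MRP = 8.8% − 4.8% = 4.00%
E(R) = R_f + β × MRP = 4.8% + 1.6442 × 4.0% = 11.38%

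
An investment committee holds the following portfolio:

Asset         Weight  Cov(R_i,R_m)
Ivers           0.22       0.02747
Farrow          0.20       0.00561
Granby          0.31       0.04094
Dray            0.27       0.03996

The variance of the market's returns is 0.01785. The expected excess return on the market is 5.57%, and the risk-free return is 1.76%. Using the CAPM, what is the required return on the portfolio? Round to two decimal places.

11.32%

β_Ivers = 0.02747 / 0.01785 = 1.5389
β_Farrow = 0.00561 / 0.01785 = 0.3143
β_Granby = 0.04094 / 0.01785 = 2.2936
β_Dray = 0.03996 / 0.01785 = 2.2387
β_P = Σ w_i β_i = 0.22×1.5389 + 0.20×0.3143 + 0.31×2.2936 + 0.27×2.2387 = 1.7169
E(R_P) = R_f + β_P × MRP = 1.76% + 1.7169 × 5.57% = 11.32%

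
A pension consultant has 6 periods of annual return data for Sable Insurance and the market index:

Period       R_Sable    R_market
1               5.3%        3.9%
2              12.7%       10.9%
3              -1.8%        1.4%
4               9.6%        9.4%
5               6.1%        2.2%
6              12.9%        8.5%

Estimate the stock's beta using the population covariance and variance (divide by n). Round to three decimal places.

Mean R_i = (5.3 + 12.7 − 1.8 + 9.6 + 6.1 + 12.9) / 6 = 7.4667%
Mean R_m = (3.9 + 10.9 + 1.4 + 9.4 + 2.2 + 8.5) / 6 = 6.0500%
Σ(R_i − R̄_i)(R_m − R̄_m) = 98.8500  ⇒  Cov = 98.8500 / 6 = 16.4750
Σ(R_m − R̄_m)² = 81.8150  ⇒  Var(R_m) = 81.8150 / 6 = 13.6358
β = Cov / Var(R_m) = 16.4750 / 13.6358 = 1.2082

1.208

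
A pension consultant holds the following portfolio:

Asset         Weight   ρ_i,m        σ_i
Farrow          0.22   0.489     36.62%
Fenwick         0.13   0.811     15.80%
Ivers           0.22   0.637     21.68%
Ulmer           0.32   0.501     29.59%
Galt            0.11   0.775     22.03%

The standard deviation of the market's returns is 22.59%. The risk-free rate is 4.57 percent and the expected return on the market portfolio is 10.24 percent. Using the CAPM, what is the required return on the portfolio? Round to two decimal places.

8.40%

β_Farrow = 0.489 × 36.62% / 22.59% = 0.7927
β_Fenwick = 0.811 × 15.80% / 22.59% = 0.5672
β_Ivers = 0.637 × 21.68% / 22.59% = 0.6113
β_Ulmer = 0.501 × 29.59% / 22.59% = 0.6562
β_Galt = 0.775 × 22.03% / 22.59% = 0.7558
β_P = Σ w_i β_i = 0.22×0.7927 + 0.13×0.5672 + 0.22×0.6113 + 0.32×0.6562 + 0.11×0.7558 = 0.6757
MRP = 10.24% − 4.57% = 5.67%
E(R_P) = R_f + β_P × MRP = 4.57% + 0.6757 × 5.67% = 8.40%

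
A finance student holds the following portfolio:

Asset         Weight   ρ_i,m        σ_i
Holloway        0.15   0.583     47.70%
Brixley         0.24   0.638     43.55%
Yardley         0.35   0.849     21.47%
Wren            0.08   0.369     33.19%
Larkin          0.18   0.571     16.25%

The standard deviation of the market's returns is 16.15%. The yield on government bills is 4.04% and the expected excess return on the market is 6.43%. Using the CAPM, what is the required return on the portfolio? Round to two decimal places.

β_Holloway = 0.583 × 47.70% / 16.15% = 1.7219
β_Brixley = 0.638 × 43.55% / 16.15% = 1.7204
β_Yardley = 0.849 × 21.47% / 16.15% = 1.1287
β_Wren = 0.369 × 33.19% / 16.15% = 0.7583
β_Larkin = 0.571 × 16.25% / 16.15% = 0.5745
β_P = Σ w_i β_i = 0.15×1.7219 + 0.24×1.7204 + 0.35×1.1287 + 0.08×0.7583 + 0.18×0.5745 = 1.2303
E(R_P) = R_f + β_P × MRP = 4.04% + 1.2303 × 6.43% = 11.95%

11.95%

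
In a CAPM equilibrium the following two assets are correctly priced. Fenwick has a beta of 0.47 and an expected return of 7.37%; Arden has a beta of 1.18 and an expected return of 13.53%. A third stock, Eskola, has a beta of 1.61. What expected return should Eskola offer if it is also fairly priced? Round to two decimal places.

MRP (SML slope) = (13.53% − 7.37%) / (1.18 − 0.47) = 6.16% / 0.71 = 8.6761%
R_f (intercept) = 7.37% − 0.47 × 8.6761% = 3.2922%
E(R_Eskola) = R_f + β × MRP = 3.2922% + 1.61 × 8.6761% = 17.26%

17.26%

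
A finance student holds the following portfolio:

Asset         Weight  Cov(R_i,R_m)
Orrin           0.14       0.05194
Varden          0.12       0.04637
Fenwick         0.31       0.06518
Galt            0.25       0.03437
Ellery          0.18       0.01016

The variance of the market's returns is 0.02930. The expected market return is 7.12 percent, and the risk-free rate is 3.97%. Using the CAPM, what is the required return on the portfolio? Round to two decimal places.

8.64%

β_Orrin = 0.05194 / 0.02930 = 1.7727
β_Varden = 0.04637 / 0.02930 = 1.5826
β_Fenwick = 0.06518 / 0.02930 = 2.2246
β_Galt = 0.03437 / 0.02930 = 1.1730
β_Ellery = 0.01016 / 0.02930 = 0.3468
β_P = Σ w_i β_i = 0.14×1.7727 + 0.12×1.5826 + 0.31×2.2246 + 0.25×1.1730 + 0.18×0.3468 = 1.4834
MRP = 7.12% − 3.97% = 3.15%
E(R_P) = R_f + β_P × MRP = 3.97% + 1.4834 × 3.15% = 8.64%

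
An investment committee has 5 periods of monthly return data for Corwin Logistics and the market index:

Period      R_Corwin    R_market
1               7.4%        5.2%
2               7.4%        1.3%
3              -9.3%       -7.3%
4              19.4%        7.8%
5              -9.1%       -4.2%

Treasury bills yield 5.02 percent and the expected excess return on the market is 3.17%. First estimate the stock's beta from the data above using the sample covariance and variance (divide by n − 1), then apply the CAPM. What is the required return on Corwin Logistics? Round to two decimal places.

10.94%

Mean R_i = (7.4 + 7.4 − 9.3 + 19.4 − 9.1) / 5 = 3.1600%
Mean R_m = (5.2 + 1.3 − 7.3 + 7.8 − 4.2) / 5 = 0.5600%
Σ(R_i − R̄_i)(R_m − R̄_m) = 296.6820  ⇒  Cov = 296.6820 / 4 = 74.1705
Σ(R_m − R̄_m)² = 158.9320  ⇒  Var(R_m) = 158.9320 / 4 = 39.7330
β = Cov / Var(R_m) = 74.1705 / 39.7330 = 1.8667
E(R) = R_f + β × MRP = 5.02% + 1.8667 × 3.17% = 10.94%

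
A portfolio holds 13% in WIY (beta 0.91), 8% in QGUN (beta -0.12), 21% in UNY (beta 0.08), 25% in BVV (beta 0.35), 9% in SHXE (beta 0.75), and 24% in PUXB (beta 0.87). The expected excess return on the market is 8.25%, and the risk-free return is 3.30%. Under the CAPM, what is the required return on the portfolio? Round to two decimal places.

β_P = Σ w_i β_i = 0.13×0.91 + 0.08×-0.12 + 0.21×0.08 + 0.25×0.35 + 0.09×0.75 + 0.24×0.87 = 0.4893
E(R_P) = R_f + β_P × MRP = 3.30% + 0.4893 × 8.25% = 7.34%

7.34%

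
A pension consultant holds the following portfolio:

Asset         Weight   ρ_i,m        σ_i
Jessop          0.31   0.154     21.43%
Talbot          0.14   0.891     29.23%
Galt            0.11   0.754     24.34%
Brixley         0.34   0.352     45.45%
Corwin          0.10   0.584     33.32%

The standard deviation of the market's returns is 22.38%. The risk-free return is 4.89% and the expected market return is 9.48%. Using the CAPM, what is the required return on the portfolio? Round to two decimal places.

7.78%

β_Jessop = 0.154 × 21.43% / 22.38% = 0.1475
β_Talbot = 0.891 × 29.23% / 22.38% = 1.1637
β_Galt = 0.754 × 24.34% / 22.38% = 0.8200
β_Brixley = 0.352 × 45.45% / 22.38% = 0.7149
β_Corwin = 0.584 × 33.32% / 22.38% = 0.8695
β_P = Σ w_i β_i = 0.31×0.1475 + 0.14×1.1637 + 0.11×0.8200 + 0.34×0.7149 + 0.10×0.8695 = 0.6289
MRP = 9.48% − 4.89% = 4.59%
E(R_P) = R_f + β_P × MRP = 4.89% + 0.6289 × 4.59% = 7.78%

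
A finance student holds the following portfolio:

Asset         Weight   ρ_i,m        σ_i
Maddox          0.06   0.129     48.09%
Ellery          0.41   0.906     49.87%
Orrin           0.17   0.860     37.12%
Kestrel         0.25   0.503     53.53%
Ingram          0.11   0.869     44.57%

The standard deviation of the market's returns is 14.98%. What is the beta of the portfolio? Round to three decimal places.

2.358

β_Maddox = 0.129 × 48.09% / 14.98% = 0.4141
β_Ellery = 0.906 × 49.87% / 14.98% = 3.0162
β_Orrin = 0.860 × 37.12% / 14.98% = 2.1311
β_Kestrel = 0.503 × 53.53% / 14.98% = 1.7974
β_Ingram = 0.869 × 44.57% / 14.98% = 2.5855
β_P = Σ w_i β_i = 0.06×0.4141 + 0.41×3.0162 + 0.17×2.1311 + 0.25×1.7974 + 0.11×2.5855 = 2.3575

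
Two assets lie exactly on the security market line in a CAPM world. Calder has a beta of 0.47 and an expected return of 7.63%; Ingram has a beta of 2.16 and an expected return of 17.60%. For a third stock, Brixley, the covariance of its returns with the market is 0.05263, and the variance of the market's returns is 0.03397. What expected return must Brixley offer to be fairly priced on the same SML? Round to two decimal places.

14.00%

MRP = (17.60% − 7.63%) / (2.16 − 0.47) = 5.8994%
R_f = 7.63% − 0.47 × 5.8994% = 4.8573%
β_Brixley = Cov / Var(R_m) = 0.05263 / 0.03397 = 1.5493
E(R_Brixley) = R_f + β × MRP = 4.8573% + 1.5493 × 5.8994% = 14.00%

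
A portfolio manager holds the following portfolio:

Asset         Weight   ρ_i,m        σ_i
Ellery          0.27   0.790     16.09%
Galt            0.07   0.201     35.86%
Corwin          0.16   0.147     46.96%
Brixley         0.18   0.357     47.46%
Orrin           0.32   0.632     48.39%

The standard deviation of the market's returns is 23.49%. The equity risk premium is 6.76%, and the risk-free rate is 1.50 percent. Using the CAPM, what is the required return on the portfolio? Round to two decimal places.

6.64%

β_Ellery = 0.790 × 16.09% / 23.49% = 0.5411
β_Galt = 0.201 × 35.86% / 23.49% = 0.3068
β_Corwin = 0.147 × 46.96% / 23.49% = 0.2939
β_Brixley = 0.357 × 47.46% / 23.49% = 0.7213
β_Orrin = 0.632 × 48.39% / 23.49% = 1.3019
β_P = Σ w_i β_i = 0.27×0.5411 + 0.07×0.3068 + 0.16×0.2939 + 0.18×0.7213 + 0.32×1.3019 = 0.7610
E(R_P) = R_f + β_P × MRP = 1.50% + 0.7610 × 6.76% = 6.64%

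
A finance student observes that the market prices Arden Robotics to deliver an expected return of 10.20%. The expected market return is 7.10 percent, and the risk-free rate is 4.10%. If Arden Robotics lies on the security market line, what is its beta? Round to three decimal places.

2.033

MRP = 7.10% − 4.10% = 3.00%
β = (E(R) − R_f) / MRP = (10.20% − 4.10%) / 3.00% = 6.10% / 3.00% = 2.033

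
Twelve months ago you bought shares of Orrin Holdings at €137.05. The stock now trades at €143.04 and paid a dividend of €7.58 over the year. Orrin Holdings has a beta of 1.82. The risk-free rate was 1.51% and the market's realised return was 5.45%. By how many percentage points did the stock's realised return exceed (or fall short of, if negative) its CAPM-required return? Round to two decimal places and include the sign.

+1.22%

Realised HPR = (P1 + D1 − P0) / P0 = (143.04 + 7.58 − 137.05) / 137.05 = 13.57 / 137.05 = 9.9015%
MRP = 5.45% − 1.51% = 3.94%
CAPM required = R_f + β·MRP = 1.51% + 1.82 × 3.94% = 8.6808%
α = realised − required = 9.9015% − 8.6808% = +1.22%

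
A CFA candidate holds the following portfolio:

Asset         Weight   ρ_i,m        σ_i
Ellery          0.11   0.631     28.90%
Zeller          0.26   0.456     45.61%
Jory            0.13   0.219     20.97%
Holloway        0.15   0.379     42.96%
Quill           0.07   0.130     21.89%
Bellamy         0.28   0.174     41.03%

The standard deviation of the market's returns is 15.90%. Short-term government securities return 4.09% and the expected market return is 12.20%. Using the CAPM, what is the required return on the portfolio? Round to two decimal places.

β_Ellery = 0.631 × 28.90% / 15.90% = 1.1469
β_Zeller = 0.456 × 45.61% / 15.90% = 1.3081
β_Jory = 0.219 × 20.97% / 15.90% = 0.2888
β_Holloway = 0.379 × 42.96% / 15.90% = 1.0240
β_Quill = 0.130 × 21.89% / 15.90% = 0.1790
β_Bellamy = 0.174 × 41.03% / 15.90% = 0.4490
β_P = Σ w_i β_i = 0.11×1.1469 + 0.26×1.3081 + 0.13×0.2888 + 0.15×1.0240 + 0.07×0.1790 + 0.28×0.4490 = 0.7957
MRP = 12.20% − 4.09% = 8.11%
E(R_P) = R_f + β_P × MRP = 4.09% + 0.7957 × 8.11% = 10.54%

10.54%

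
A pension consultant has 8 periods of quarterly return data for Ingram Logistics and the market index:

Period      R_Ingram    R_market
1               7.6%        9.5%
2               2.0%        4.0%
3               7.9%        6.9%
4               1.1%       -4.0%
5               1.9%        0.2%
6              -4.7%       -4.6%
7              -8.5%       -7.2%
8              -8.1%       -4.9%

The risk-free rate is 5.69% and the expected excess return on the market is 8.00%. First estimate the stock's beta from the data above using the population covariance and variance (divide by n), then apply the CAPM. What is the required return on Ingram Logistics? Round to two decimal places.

13.28%

Mean R_i = (7.6 + 2.0 + 7.9 + 1.1 + 1.9 − 4.7 − 8.5 − 8.1) / 8 = -0.1000%
Mean R_m = (9.5 + 4.0 + 6.9 − 4.0 + 0.2 − 4.6 − 7.2 − 4.9) / 8 = -0.0125%
Σ(R_i − R̄_i)(R_m − R̄_m) = 253.1900  ⇒  Cov = 253.1900 / 8 = 31.6488
Σ(R_m − R̄_m)² = 266.9088  ⇒  Var(R_m) = 266.9088 / 8 = 33.3636
β = Cov / Var(R_m) = 31.6488 / 33.3636 = 0.9486
E(R) = R_f + β × MRP = 5.69% + 0.9486 × 8.00% = 13.28%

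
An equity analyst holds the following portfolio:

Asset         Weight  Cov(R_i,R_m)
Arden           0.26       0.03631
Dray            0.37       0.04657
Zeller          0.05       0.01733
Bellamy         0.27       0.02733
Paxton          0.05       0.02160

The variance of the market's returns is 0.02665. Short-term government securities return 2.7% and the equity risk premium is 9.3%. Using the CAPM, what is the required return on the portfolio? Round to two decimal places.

β_Arden = 0.03631 / 0.02665 = 1.3625
β_Dray = 0.04657 / 0.02665 = 1.7475
β_Zeller = 0.01733 / 0.02665 = 0.6503
β_Bellamy = 0.02733 / 0.02665 = 1.0255
β_Paxton = 0.02160 / 0.02665 = 0.8105
β_P = Σ w_i β_i = 0.26×1.3625 + 0.37×1.7475 + 0.05×0.6503 + 0.27×1.0255 + 0.05×0.8105 = 1.3508
E(R_P) = R_f + β_P × MRP = 2.7% + 1.3508 × 9.3% = 15.26%

15.26%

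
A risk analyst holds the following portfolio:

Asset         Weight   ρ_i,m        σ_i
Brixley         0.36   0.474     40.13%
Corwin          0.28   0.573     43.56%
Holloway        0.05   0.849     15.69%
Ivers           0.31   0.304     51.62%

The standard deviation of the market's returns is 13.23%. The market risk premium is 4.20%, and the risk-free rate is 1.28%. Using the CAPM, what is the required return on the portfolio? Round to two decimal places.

β_Brixley = 0.474 × 40.13% / 13.23% = 1.4378
β_Corwin = 0.573 × 43.56% / 13.23% = 1.8866
β_Holloway = 0.849 × 15.69% / 13.23% = 1.0069
β_Ivers = 0.304 × 51.62% / 13.23% = 1.1861
β_P = Σ w_i β_i = 0.36×1.4378 + 0.28×1.8866 + 0.05×1.0069 + 0.31×1.1861 = 1.4639
E(R_P) = R_f + β_P × MRP = 1.28% + 1.4639 × 4.20% = 7.43%

7.43%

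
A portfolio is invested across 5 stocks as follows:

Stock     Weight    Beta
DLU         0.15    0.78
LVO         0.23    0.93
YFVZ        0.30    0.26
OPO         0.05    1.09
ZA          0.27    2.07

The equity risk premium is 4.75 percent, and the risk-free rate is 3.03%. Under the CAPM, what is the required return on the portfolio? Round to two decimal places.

7.89%

β_P = Σ w_i β_i = 0.15×0.78 + 0.23×0.93 + 0.30×0.26 + 0.05×1.09 + 0.27×2.07 = 1.0223
E(R_P) = R_f + β_P × MRP = 3.03% + 1.0223 × 4.75% = 7.89%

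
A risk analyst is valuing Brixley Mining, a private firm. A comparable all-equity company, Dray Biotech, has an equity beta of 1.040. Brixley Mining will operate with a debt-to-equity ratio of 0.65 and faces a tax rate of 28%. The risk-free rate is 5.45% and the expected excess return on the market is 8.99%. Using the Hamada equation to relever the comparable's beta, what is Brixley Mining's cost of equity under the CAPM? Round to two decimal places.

β_L = β_U × [1 + (1 − t)(D/E)] = 1.040 × [1 + (1 − 0.28) × 0.65]
    = 1.040 × [1 + 0.72 × 0.65] = 1.040 × 1.4680 = 1.5267
E(R) = R_f + β_L × MRP = 5.45% + 1.5267 × 8.99% = 19.18%

19.18%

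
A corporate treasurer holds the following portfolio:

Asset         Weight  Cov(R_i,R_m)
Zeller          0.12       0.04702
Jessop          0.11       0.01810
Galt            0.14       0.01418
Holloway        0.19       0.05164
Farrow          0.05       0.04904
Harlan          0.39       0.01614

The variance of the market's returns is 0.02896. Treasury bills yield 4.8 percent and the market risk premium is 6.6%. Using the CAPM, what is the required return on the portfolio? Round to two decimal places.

β_Zeller = 0.04702 / 0.02896 = 1.6236
β_Jessop = 0.01810 / 0.02896 = 0.6250
β_Galt = 0.01418 / 0.02896 = 0.4896
β_Holloway = 0.05164 / 0.02896 = 1.7831
β_Farrow = 0.04904 / 0.02896 = 1.6934
β_Harlan = 0.01614 / 0.02896 = 0.5573
β_P = Σ w_i β_i = 0.12×1.6236 + 0.11×0.6250 + 0.14×0.4896 + 0.19×1.7831 + 0.05×1.6934 + 0.39×0.5573 = 0.9729
E(R_P) = R_f + β_P × MRP = 4.8% + 0.9729 × 6.6% = 11.22%

11.22%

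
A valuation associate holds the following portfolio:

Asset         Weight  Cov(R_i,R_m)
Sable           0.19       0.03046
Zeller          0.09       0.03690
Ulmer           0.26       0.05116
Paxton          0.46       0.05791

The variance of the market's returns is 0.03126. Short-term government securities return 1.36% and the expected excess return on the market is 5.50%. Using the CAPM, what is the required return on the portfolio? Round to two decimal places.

9.99%

β_Sable = 0.03046 / 0.03126 = 0.9744
β_Zeller = 0.03690 / 0.03126 = 1.1804
β_Ulmer = 0.05116 / 0.03126 = 1.6366
β_Paxton = 0.05791 / 0.03126 = 1.8525
β_P = Σ w_i β_i = 0.19×0.9744 + 0.09×1.1804 + 0.26×1.6366 + 0.46×1.8525 = 1.5690
E(R_P) = R_f + β_P × MRP = 1.36% + 1.5690 × 5.50% = 9.99%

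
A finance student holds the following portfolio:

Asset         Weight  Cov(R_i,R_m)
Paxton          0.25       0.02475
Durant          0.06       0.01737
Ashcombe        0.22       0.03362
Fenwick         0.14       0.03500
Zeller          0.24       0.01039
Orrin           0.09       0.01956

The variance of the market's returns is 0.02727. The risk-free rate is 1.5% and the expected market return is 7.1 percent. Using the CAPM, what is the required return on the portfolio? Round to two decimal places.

6.38%

β_Paxton = 0.02475 / 0.02727 = 0.9076
β_Durant = 0.01737 / 0.02727 = 0.6370
β_Ashcombe = 0.03362 / 0.02727 = 1.2329
β_Fenwick = 0.03500 / 0.02727 = 1.2835
β_Zeller = 0.01039 / 0.02727 = 0.3810
β_Orrin = 0.01956 / 0.02727 = 0.7173
β_P = Σ w_i β_i = 0.25×0.9076 + 0.06×0.6370 + 0.22×1.2329 + 0.14×1.2835 + 0.24×0.3810 + 0.09×0.7173 = 0.8720
MRP = 7.1% − 1.5% = 5.60%
E(R_P) = R_f + β_P × MRP = 1.5% + 0.8720 × 5.6% = 6.38%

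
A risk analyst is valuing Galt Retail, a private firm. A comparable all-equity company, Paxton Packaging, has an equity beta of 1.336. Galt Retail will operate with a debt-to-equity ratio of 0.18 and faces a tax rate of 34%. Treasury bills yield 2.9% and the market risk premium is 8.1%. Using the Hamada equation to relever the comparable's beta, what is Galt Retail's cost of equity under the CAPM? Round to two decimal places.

β_L = β_U × [1 + (1 − t)(D/E)] = 1.336 × [1 + (1 − 0.34) × 0.18]
    = 1.336 × [1 + 0.66 × 0.18] = 1.336 × 1.1188 = 1.4947
E(R) = R_f + β_L × MRP = 2.9% + 1.4947 × 8.1% = 15.01%

15.01%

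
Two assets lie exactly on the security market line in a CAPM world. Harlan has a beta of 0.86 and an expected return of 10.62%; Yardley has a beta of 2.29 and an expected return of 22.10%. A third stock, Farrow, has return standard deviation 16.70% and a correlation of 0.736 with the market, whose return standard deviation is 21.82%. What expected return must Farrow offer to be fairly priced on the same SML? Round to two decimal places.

MRP = (22.10% − 10.62%) / (2.29 − 0.86) = 8.0280%
R_f = 10.62% − 0.86 × 8.0280% = 3.7159%
β_Farrow = ρ·σ_i/σ_m = 0.736 × 16.70 / 21.82 = 0.5633
E(R_Farrow) = R_f + β × MRP = 3.7159% + 0.5633 × 8.0280% = 8.24%

8.24%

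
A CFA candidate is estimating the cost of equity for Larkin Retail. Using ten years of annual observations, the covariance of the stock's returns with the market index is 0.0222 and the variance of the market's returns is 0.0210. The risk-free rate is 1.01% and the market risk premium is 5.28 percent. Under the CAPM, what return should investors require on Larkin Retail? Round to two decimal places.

6.59%

β = Cov(R_i, R_m) / Var(R_m) = 0.0222 / 0.0210 = 1.0571
E(R) = R_f + β × MRP = 1.01% + 1.0571 × 5.28% = 6.59%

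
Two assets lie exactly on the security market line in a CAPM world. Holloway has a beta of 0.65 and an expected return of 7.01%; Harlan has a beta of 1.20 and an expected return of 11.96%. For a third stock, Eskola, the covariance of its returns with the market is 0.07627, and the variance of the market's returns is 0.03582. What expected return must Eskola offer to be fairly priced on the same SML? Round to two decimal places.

MRP = (11.96% − 7.01%) / (1.20 − 0.65) = 9.0000%
R_f = 7.01% − 0.65 × 9.0000% = 1.1600%
β_Eskola = Cov / Var(R_m) = 0.07627 / 0.03582 = 2.1293
E(R_Eskola) = R_f + β × MRP = 1.1600% + 2.1293 × 9.0000% = 20.32%

20.32%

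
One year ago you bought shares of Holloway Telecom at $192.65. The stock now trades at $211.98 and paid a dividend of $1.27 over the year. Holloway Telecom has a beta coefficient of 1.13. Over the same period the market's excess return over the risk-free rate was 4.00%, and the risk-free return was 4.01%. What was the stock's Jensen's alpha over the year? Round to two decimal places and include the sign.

Realised HPR = (P1 + D1 − P0) / P0 = (211.98 + 1.27 − 192.65) / 192.65 = 20.60 / 192.65 = 10.6930%
CAPM required = R_f + β·MRP = 4.01% + 1.13 × 4.00% = 8.5300%
α = realised − required = 10.6930% − 8.5300% = +2.16%

+2.16%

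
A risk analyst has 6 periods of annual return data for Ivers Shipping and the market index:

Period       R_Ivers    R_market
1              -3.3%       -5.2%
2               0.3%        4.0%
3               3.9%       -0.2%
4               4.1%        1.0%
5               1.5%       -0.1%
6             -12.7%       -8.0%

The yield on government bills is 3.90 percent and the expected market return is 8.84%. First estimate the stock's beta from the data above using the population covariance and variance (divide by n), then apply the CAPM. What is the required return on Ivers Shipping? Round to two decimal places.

Mean R_i = (-3.3 + 0.3 + 3.9 + 4.1 + 1.5 − 12.7) / 6 = -1.0333%
Mean R_m = (-5.2 + 4.0 − 0.2 + 1.0 − 0.1 − 8.0) / 6 = -1.4167%
Σ(R_i − R̄_i)(R_m − R̄_m) = 114.3467  ⇒  Cov = 114.3467 / 6 = 19.0578
Σ(R_m − R̄_m)² = 96.0483  ⇒  Var(R_m) = 96.0483 / 6 = 16.0081
β = Cov / Var(R_m) = 19.0578 / 16.0081 = 1.1905
MRP = 8.84% − 3.90% = 4.94%
E(R) = R_f + β × MRP = 3.90% + 1.1905 × 4.94% = 9.78%

9.78%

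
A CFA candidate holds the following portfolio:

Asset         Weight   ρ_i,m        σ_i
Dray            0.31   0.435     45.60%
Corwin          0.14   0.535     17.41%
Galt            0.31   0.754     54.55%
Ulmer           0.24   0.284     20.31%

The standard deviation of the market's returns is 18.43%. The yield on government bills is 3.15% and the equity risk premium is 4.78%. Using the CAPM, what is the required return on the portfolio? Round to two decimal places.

8.75%

β_Dray = 0.435 × 45.60% / 18.43% = 1.0763
β_Corwin = 0.535 × 17.41% / 18.43% = 0.5054
β_Galt = 0.754 × 54.55% / 18.43% = 2.2317
β_Ulmer = 0.284 × 20.31% / 18.43% = 0.3130
β_P = Σ w_i β_i = 0.31×1.0763 + 0.14×0.5054 + 0.31×2.2317 + 0.24×0.3130 = 1.1714
E(R_P) = R_f + β_P × MRP = 3.15% + 1.1714 × 4.78% = 8.75%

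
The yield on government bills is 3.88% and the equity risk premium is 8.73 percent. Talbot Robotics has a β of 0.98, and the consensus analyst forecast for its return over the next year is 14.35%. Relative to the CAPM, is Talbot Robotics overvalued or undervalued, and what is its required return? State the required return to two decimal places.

Undervalued; required return 12.44%

Required return = R_f + β·MRP = 3.88% + 0.98 × 8.73% = 12.44%
Forecast 14.35% > required 12.44% → the stock plots above the SML → undervalued.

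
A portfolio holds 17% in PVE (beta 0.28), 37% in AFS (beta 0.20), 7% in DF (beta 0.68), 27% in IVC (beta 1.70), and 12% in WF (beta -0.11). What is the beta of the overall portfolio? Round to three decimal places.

β_P = Σ w_i β_i = 0.17×0.28 + 0.37×0.20 + 0.07×0.68 + 0.27×1.70 + 0.12×-0.11 = 0.6150

0.615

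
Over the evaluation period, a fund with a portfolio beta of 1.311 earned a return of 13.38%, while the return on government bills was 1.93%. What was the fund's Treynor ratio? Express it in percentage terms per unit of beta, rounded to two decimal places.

8.73%

Treynor = (R_P − R_f) / β_P = (13.38% − 1.93%) / 1.3110 = 11.45% / 1.3110 = 8.73%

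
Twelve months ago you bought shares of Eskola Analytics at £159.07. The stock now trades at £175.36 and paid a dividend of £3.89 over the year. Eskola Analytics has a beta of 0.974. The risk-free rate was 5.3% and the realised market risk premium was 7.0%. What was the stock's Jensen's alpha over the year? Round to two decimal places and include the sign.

+0.57%

Realised HPR = (P1 + D1 − P0) / P0 = (175.36 + 3.89 − 159.07) / 159.07 = 20.18 / 159.07 = 12.6862%
CAPM required = R_f + β·MRP = 5.3% + 0.974 × 7.0% = 12.1180%
α = realised − required = 12.6862% − 12.1180% = +0.57%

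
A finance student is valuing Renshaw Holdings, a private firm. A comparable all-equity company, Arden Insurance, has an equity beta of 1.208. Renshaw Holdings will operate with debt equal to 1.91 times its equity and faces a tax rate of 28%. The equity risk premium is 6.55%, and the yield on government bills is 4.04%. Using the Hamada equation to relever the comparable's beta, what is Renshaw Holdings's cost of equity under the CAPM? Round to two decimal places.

β_L = β_U × [1 + (1 − t)(D/E)] = 1.208 × [1 + (1 − 0.28) × 1.91]
    = 1.208 × [1 + 0.72 × 1.91] = 1.208 × 2.3752 = 2.8692
E(R) = R_f + β_L × MRP = 4.04% + 2.8692 × 6.55% = 22.83%

22.83%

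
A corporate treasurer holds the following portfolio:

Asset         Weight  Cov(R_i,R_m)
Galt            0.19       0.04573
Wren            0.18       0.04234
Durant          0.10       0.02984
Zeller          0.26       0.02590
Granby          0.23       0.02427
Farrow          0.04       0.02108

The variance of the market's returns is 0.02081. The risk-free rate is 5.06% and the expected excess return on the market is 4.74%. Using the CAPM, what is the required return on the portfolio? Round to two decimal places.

12.45%

β_Galt = 0.04573 / 0.02081 = 2.1975
β_Wren = 0.04234 / 0.02081 = 2.0346
β_Durant = 0.02984 / 0.02081 = 1.4339
β_Zeller = 0.02590 / 0.02081 = 1.2446
β_Granby = 0.02427 / 0.02081 = 1.1663
β_Farrow = 0.02108 / 0.02081 = 1.0130
β_P = Σ w_i β_i = 0.19×2.1975 + 0.18×2.0346 + 0.10×1.4339 + 0.26×1.2446 + 0.23×1.1663 + 0.04×1.0130 = 1.5595
E(R_P) = R_f + β_P × MRP = 5.06% + 1.5595 × 4.74% = 12.45%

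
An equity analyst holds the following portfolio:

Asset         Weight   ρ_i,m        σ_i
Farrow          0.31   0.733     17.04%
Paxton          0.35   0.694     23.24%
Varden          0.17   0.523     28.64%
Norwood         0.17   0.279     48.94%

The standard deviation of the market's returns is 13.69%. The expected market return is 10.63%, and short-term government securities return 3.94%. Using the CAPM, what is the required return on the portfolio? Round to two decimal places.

10.97%

β_Farrow = 0.733 × 17.04% / 13.69% = 0.9124
β_Paxton = 0.694 × 23.24% / 13.69% = 1.1781
β_Varden = 0.523 × 28.64% / 13.69% = 1.0941
β_Norwood = 0.279 × 48.94% / 13.69% = 0.9974
β_P = Σ w_i β_i = 0.31×0.9124 + 0.35×1.1781 + 0.17×1.0941 + 0.17×0.9974 = 1.0507
MRP = 10.63% − 3.94% = 6.69%
E(R_P) = R_f + β_P × MRP = 3.94% + 1.0507 × 6.69% = 10.97%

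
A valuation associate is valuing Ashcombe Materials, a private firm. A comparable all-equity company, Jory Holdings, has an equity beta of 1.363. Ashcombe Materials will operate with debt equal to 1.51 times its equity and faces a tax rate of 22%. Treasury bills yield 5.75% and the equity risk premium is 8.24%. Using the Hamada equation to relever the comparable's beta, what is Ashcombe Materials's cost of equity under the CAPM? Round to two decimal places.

30.21%

β_L = β_U × [1 + (1 − t)(D/E)] = 1.363 × [1 + (1 − 0.22) × 1.51]
    = 1.363 × [1 + 0.78 × 1.51] = 1.363 × 2.1778 = 2.9683
E(R) = R_f + β_L × MRP = 5.75% + 2.9683 × 8.24% = 30.21%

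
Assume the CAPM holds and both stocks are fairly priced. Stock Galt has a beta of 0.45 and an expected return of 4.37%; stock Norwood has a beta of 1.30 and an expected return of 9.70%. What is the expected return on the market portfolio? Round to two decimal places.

Both satisfy E(R) = R_f + β·MRP, so the slope of the SML is
MRP = (9.70% − 4.37%) / (1.30 − 0.45) = 5.33% / 0.85 = 6.2706%
R_f = E(R_Galt) − β_Galt·MRP = 4.37% − 0.45 × 6.2706% = 1.5482%
E(R_m) = R_f + MRP = 1.5482% + 6.2706% = 7.82%

7.82%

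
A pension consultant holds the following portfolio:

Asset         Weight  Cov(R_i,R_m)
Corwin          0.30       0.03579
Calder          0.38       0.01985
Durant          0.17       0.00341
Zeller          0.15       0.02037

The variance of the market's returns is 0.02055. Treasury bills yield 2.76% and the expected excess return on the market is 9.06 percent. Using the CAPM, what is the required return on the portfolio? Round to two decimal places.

β_Corwin = 0.03579 / 0.02055 = 1.7416
β_Calder = 0.01985 / 0.02055 = 0.9659
β_Durant = 0.00341 / 0.02055 = 0.1659
β_Zeller = 0.02037 / 0.02055 = 0.9912
β_P = Σ w_i β_i = 0.30×1.7416 + 0.38×0.9659 + 0.17×0.1659 + 0.15×0.9912 = 1.0664
E(R_P) = R_f + β_P × MRP = 2.76% + 1.0664 × 9.06% = 12.42%

12.42%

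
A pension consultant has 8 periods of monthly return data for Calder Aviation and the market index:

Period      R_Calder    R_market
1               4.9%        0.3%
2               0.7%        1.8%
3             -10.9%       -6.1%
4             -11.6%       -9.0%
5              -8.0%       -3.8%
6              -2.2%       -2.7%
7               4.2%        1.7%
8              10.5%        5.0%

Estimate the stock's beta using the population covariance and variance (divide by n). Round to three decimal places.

Mean R_i = (4.9 + 0.7 − 10.9 − 11.6 − 8.0 − 2.2 + 4.2 + 10.5) / 8 = -1.5500%
Mean R_m = (0.3 + 1.8 − 6.1 − 9.0 − 3.8 − 2.7 + 1.7 + 5.0) / 8 = -1.6000%
Σ(R_i − R̄_i)(R_m − R̄_m) = 249.7600  ⇒  Cov = 249.7600 / 8 = 31.2200
Σ(R_m − R̄_m)² = 150.6800  ⇒  Var(R_m) = 150.6800 / 8 = 18.8350
β = Cov / Var(R_m) = 31.2200 / 18.8350 = 1.6576

1.658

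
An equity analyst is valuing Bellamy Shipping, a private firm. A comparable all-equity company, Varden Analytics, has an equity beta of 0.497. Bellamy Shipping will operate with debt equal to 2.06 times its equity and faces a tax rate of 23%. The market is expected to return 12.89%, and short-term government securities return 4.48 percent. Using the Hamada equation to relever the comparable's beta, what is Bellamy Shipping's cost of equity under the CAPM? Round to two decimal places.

15.29%

β_L = β_U × [1 + (1 − t)(D/E)] = 0.497 × [1 + (1 − 0.23) × 2.06]
    = 0.497 × [1 + 0.77 × 2.06] = 0.497 × 2.5862 = 1.2853
MRP = 12.89% − 4.48% = 8.41%
E(R) = R_f + β_L × MRP = 4.48% + 1.2853 × 8.41% = 15.29%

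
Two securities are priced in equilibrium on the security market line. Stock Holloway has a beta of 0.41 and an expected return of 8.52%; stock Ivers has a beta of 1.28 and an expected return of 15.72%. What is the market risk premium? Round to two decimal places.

Both satisfy E(R) = R_f + β·MRP, so the slope of the SML is
MRP = (15.72% − 8.52%) / (1.28 − 0.41) = 7.20% / 0.87 = 8.2759%

8.28%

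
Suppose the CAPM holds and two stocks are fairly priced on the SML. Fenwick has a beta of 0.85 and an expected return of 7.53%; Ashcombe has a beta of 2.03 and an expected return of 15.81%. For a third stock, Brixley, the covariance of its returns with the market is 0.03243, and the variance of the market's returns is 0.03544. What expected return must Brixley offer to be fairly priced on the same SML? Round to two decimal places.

7.99%

MRP = (15.81% − 7.53%) / (2.03 − 0.85) = 7.0169%
R_f = 7.53% − 0.85 × 7.0169% = 1.5656%
β_Brixley = Cov / Var(R_m) = 0.03243 / 0.03544 = 0.9151
E(R_Brixley) = R_f + β × MRP = 1.5656% + 0.9151 × 7.0169% = 7.99%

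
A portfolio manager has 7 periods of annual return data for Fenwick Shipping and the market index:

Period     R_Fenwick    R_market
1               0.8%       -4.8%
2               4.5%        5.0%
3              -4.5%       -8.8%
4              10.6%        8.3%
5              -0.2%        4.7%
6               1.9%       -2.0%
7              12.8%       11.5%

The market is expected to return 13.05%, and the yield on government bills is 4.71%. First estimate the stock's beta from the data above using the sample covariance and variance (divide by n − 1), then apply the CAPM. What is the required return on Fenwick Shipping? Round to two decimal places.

Mean R_i = (0.8 + 4.5 − 4.5 + 10.6 − 0.2 + 1.9 + 12.8) / 7 = 3.7000%
Mean R_m = (-4.8 + 5.0 − 8.8 + 8.3 + 4.7 − 2.0 + 11.5) / 7 = 1.9857%
Σ(R_i − R̄_i)(R_m − R̄_m) = 237.2700  ⇒  Cov = 237.2700 / 6 = 39.5450
Σ(R_m − R̄_m)² = 325.1086  ⇒  Var(R_m) = 325.1086 / 6 = 54.1848
β = Cov / Var(R_m) = 39.5450 / 54.1848 = 0.7298
MRP = 13.05% − 4.71% = 8.34%
E(R) = R_f + β × MRP = 4.71% + 0.7298 × 8.34% = 10.80%

10.80%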